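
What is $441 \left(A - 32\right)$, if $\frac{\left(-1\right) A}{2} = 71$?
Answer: $-76734$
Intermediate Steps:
$A = -142$ ($A = \left(-2\right) 71 = -142$)
$441 \left(A - 32\right) = 441 \left(-142 - 32\right) = 441 \left(-174\right) = -76734$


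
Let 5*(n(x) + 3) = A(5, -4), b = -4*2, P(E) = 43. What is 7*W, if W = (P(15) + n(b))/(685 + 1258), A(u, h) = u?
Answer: 287/1943 ≈ 0.14771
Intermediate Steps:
b = -8
n(x) = -2 (n(x) = -3 + (⅕)*5 = -3 + 1 = -2)
W = 41/1943 (W = (43 - 2)/(685 + 1258) = 41/1943 ≈ 0.021101)
7*W = 7*(41/1943) = 287/1943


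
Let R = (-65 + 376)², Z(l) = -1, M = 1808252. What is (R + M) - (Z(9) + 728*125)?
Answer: 1813974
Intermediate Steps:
R = 96721 (R = 311² = 96721)
(R + M) - (Z(9) + 728*125) = (96721 + 1808252) - (-1 + 728*125) = 1904973 - (-1 + 91000) = 1904973 - 1*90999 = 1904973 - 90999 = 1813974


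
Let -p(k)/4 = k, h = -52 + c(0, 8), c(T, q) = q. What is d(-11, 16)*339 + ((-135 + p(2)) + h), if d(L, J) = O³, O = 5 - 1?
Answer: 21509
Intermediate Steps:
h = -44 (h = -52 + 8 = -44)
p(k) = -4*k
O = 4
d(L, J) = 64 (d(L, J) = 4³ = 64)
d(-11, 16)*339 + ((-135 + p(2)) + h) = 64*339 + ((-135 - 4*2) - 44) = 21696 + ((-135 - 8) - 44) = 21696 + (-143 - 44) = 21696 - 187 = 21509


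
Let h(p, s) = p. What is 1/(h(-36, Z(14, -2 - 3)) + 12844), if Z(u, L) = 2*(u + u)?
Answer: 1/12808 ≈ 7.8076e-5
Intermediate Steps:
Z(u, L) = 4*u (Z(u, L) = 2*(2*u) = 4*u)
1/(h(-36, Z(14, -2 - 3)) + 12844) = 1/(-36 + 12844) = 1/12808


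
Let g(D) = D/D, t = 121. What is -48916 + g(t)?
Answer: -48915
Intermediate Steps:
g(D) = 1
-48916 + g(t) = -48916 + 1 = -48915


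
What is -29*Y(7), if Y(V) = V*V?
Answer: -1421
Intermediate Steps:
Y(V) = V**2
-29*Y(7) = -29*7**2 = -29*49 = -1421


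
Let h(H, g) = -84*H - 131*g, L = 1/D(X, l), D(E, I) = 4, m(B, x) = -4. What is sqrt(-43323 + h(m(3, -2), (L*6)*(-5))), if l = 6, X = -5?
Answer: I*sqrt(168018)/2 ≈ 204.95*I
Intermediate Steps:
L = 1/4 ≈ 0.25000
h(H, g) = -131*g - 84*H
sqrt(-43323 + h(m(3, -2), (L*6)*(-5))) = sqrt(-43323 + (-131*(1/4)*6*(-5) - 84*(-4))) = sqrt(-43323 + (-393*(-5)/2 + 336)) = sqrt(-43323 + (-131*(-15/2) + 336)) = sqrt(-43323 + (1965/2 + 336)) = sqrt(-43323 + 2637/2) = sqrt(-84009/2) = I*sqrt(168018)/2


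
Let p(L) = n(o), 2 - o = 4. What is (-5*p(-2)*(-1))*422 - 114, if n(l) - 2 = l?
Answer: -114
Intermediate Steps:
o = -2 (o = 2 - 1*4 = 2 - 4 = -2)
n(l) = 2 + l
p(L) = 0 (p(L) = 2 - 2 = 0)
(-5*p(-2)*(-1))*422 - 114 = (-5*0*(-1))*422 - 114 = (0*(-1))*422 - 114 = 0*422 - 114 = 0 - 114 = -114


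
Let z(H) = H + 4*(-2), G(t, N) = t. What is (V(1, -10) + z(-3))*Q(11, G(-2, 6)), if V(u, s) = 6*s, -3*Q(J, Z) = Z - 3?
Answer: -355/3 ≈ -118.33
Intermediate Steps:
Q(J, Z) = 1 - Z/3 (Q(J, Z) = -(Z - 3)/3 = -(-3 + Z)/3 = 1 - Z/3)
z(H) = -8 + H (z(H) = H - 8 = -8 + H)
(V(1, -10) + z(-3))*Q(11, G(-2, 6)) = (6*(-10) + (-8 - 3))*(1 - ⅓*(-2)) = (-60 - 11)*(1 + ⅔) = -71*5/3 = -355/3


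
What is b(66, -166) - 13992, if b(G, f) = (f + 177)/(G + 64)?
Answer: -1818949/130 ≈ -13992.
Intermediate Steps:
b(G, f) = (177 + f)/(64 + G)
b(66, -166) - 13992 = (177 - 166)/(64 + 66) - 13992 = 11/130 - 13992 = -1818949/130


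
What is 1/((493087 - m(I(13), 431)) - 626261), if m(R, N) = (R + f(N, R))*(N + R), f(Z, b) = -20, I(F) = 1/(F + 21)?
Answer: -1156/143998399 ≈ -8.0279e-6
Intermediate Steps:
I(F) = 1/(21 + F)
m(R, N) = (-20 + R)*(N + R) (m(R, N) = (R - 20)*(N + R) = (-20 + R)*(N + R))
1/((493087 - m(I(13), 431)) - 626261) = 1/((493087 - ((1/(21 + 13))² - 20*431 - 20/(21 + 13) + 431/(21 + 13))) - 626261) = 1/((493087 - ((1/34)² - 8620 - 20/34 + 431/34)) - 626261) = 1/((493087 - ((1/34)² - 8620 - 20*1/34 + 431*(1/34))) - 626261) = 1/((493087 - (1/1156 - 8620 - 10/17 + 431/34)) - 626261) = 1/((493087 - 1*(-9950745/1156)) - 626261) = 1/((493087 + 9950745/1156) - 626261) = 1/(579959317/1156 - 626261) = 1/(-143998399/1156) = -1156/143998399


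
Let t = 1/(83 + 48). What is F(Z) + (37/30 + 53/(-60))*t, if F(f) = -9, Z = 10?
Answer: -23573/2620 ≈ -8.9973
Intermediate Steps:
t = 1/131 ≈ 0.0076336
F(Z) + (37/30 + 53/(-60))*t = -9 + (37/30 + 53/(-60))*(1/131) = -9 + (37*(1/30) + 53*(-1/60))*(1/131) = -9 + (37/30 - 53/60)*(1/131) = -9 + (7/20)*(1/131) = -9 + 7/2620 = -23573/2620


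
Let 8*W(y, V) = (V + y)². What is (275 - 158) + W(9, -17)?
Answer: 125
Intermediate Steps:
W(y, V) = (V + y)²/8
(275 - 158) + W(9, -17) = (275 - 158) + (-17 + 9)²/8 = 117 + (⅛)*(-8)² = 117 + (⅛)*64 = 117 + 8 = 125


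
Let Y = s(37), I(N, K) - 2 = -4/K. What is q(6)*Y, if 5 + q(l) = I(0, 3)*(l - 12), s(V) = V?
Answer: -333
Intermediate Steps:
I(N, K) = 2 - 4/K
Y = 37
q(l) = -13 + 2*l/3 (q(l) = -5 + (2 - 4/3)*(l - 12) = -5 + (2 - 4*1/3)*(-12 + l) = -5 + (2 - 4/3)*(-12 + l) = -5 + 2*(-12 + l)/3 = -5 + (-8 + 2*l/3) = -13 + 2*l/3)
q(6)*Y = (-13 + (2/3)*6)*37 = (-13 + 4)*37 = -9*37 = -333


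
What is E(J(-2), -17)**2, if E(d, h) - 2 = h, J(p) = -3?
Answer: 225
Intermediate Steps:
E(d, h) = 2 + h
E(J(-2), -17)**2 = (2 - 17)**2 = (-15)**2 = 225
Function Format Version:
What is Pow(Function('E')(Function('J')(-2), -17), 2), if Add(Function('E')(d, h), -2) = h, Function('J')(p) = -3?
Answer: 225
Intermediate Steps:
Function('E')(d, h) = Add(2, h)
Pow(Function('E')(Function('J')(-2), -17), 2) = Pow(Add(2, -17), 2) = Pow(-15, 2) = 225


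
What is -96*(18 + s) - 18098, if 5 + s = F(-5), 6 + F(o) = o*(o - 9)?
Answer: -25490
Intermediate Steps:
F(o) = -6 + o*(-9 + o) (F(o) = -6 + o*(o - 9) = -6 + o*(-9 + o))
s = 59 (s = -5 + (-6 + (-5)² - 9*(-5)) = -5 + (-6 + 25 + 45) = -5 + 64 = 59)
-96*(18 + s) - 18098 = -96*(18 + 59) - 18098 = -96*77 - 18098 = -7392 - 18098 = -25490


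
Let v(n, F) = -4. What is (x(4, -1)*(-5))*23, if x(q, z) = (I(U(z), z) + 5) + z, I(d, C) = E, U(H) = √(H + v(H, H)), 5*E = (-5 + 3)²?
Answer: -552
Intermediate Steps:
E = ⅘ (E = (-5 + 3)²/5 = (⅕)*(-2)² = (⅕)*4 = ⅘ ≈ 0.80000)
U(H) = √(-4 + H) (U(H) = √(H - 4) = √(-4 + H))
I(d, C) = ⅘
x(q, z) = 29/5 + z (x(q, z) = (⅘ + 5) + z = 29/5 + z)
(x(4, -1)*(-5))*23 = ((29/5 - 1)*(-5))*23 = ((24/5)*(-5))*23 = -24*23 = -552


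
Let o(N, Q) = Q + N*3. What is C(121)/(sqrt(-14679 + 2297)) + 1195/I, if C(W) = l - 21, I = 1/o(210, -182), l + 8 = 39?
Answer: 535360 - 5*I*sqrt(12382)/6191 ≈ 5.3536e+5 - 0.089868*I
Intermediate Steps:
o(N, Q) = Q + 3*N
l = 31 (l = -8 + 39 = 31)
I = 1/448 (I = 1/(-182 + 3*210) = 1/(-182 + 630) = 1/448 ≈ 0.0022321)
C(W) = 10 (C(W) = 31 - 21 = 10)
C(121)/(sqrt(-14679 + 2297)) + 1195/I = 10/(sqrt(-14679 + 2297)) + 1195/(1/448) = 10/(sqrt(-12382)) + 1195*448 = 10/((I*sqrt(12382))) + 535360 = 10*(-I*sqrt(12382)/12382) + 535360 = -5*I*sqrt(12382)/6191 + 535360 = 535360 - 5*I*sqrt(12382)/6191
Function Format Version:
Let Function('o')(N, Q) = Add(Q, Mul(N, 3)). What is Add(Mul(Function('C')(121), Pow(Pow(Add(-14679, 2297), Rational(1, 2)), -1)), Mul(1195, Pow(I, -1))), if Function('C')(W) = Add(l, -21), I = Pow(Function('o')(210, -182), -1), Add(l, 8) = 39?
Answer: Add(535360, Mul(Rational(-5, 6191), I, Pow(12382, Rational(1, 2)))) ≈ Add(5.3536e+5, Mul(-0.089868, I))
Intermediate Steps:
Function('o')(N, Q) = Add(Q, Mul(3, N))
l = 31 (l = Add(-8, 39) = 31)
I = Rational(1, 448) (I = Pow(Add(-182, Mul(3, 210)), -1) = Pow(Add(-182, 630), -1) = Pow(448, -1) = Rational(1, 448) ≈ 0.0022321)
Function('C')(W) = 10 (Function('C')(W) = Add(31, -21) = 10)
Add(Mul(Function('C')(121), Pow(Pow(Add(-14679, 2297), Rational(1, 2)), -1)), Mul(1195, Pow(I, -1))) = Add(Mul(10, Pow(Pow(Add(-14679, 2297), Rational(1, 2)), -1)), Mul(1195, Pow(Rational(1, 448), -1))) = Add(Mul(10, Pow(Pow(-12382, Rational(1, 2)), -1)), Mul(1195, 448)) = Add(Mul(10, Pow(Mul(I, Pow(12382, Rational(1, 2))), -1)), 535360) = Add(Mul(10, Mul(Rational(-1, 12382), I, Pow(12382, Rational(1, 2)))), 535360) = Add(Mul(Rational(-5, 6191), I, Pow(12382, Rational(1, 2))), 535360) = Add(535360, Mul(Rational(-5, 6191), I, Pow(12382, Rational(1, 2))))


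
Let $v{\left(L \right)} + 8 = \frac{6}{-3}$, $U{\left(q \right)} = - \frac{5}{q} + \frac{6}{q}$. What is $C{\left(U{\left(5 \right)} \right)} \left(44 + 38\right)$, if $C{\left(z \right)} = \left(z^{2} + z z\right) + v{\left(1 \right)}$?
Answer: $- \frac{20336}{25} \approx -813.44$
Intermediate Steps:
$U{\left(q \right)} = \frac{1}{q}$
$v{\left(L \right)} = -10$ ($v{\left(L \right)} = -8 + \frac{6}{-3} = -8 + 6 \left(- \frac{1}{3}\right) = -8 - 2 = -10$)
$C{\left(z \right)} = -10 + 2 z^{2}$ ($C{\left(z \right)} = \left(z^{2} + z z\right) - 10 = \left(z^{2} + z^{2}\right) - 10 = 2 z^{2} - 10 = -10 + 2 z^{2}$)
$C{\left(U{\left(5 \right)} \right)} \left(44 + 38\right) = \left(-10 + 2 \left(\frac{1}{5}\right)^{2}\right) \left(44 + 38\right) = \left(-10 + \frac{2}{25}\right) 82 = \left(- \frac{248}{25}\right) 82 = - \frac{20336}{25}$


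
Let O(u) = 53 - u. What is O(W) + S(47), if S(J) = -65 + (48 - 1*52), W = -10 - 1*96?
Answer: 90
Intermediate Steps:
W = -106 (W = -10 - 96 = -106)
S(J) = -69 (S(J) = -65 + (48 - 52) = -65 - 4 = -69)
O(W) + S(47) = (53 - 1*(-106)) - 69 = (53 + 106) - 69 = 159 - 69 = 90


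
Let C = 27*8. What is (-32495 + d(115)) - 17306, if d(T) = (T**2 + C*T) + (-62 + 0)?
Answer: -11798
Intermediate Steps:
C = 216
d(T) = -62 + T**2 + 216*T (d(T) = (T**2 + 216*T) + (-62 + 0) = (T**2 + 216*T) - 62 = -62 + T**2 + 216*T)
(-32495 + d(115)) - 17306 = (-32495 + (-62 + 115**2 + 216*115)) - 17306 = (-32495 + (-62 + 13225 + 24840)) - 17306 = (-32495 + 38003) - 17306 = 5508 - 17306 = -11798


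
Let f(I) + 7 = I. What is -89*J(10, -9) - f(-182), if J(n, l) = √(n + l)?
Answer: 100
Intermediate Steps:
J(n, l) = √(l + n)
f(I) = -7 + I
-89*J(10, -9) - f(-182) = -89*√(-9 + 10) - (-7 - 182) = -89*√1 - 1*(-189) = -89*1 + 189 = -89 + 189 = 100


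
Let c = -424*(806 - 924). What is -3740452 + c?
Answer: -3690420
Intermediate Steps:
c = 50032 (c = -424*(-118) = 50032)
-3740452 + c = -3740452 + 50032 = -3690420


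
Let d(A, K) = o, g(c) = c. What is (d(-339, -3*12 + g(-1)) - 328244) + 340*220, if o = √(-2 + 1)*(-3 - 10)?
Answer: -253444 - 13*I ≈ -2.5344e+5 - 13.0*I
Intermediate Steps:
o = -13*I (o = √(-1)*(-13) = I*(-13) = -13*I ≈ -13.0*I)
d(A, K) = -13*I
(d(-339, -3*12 + g(-1)) - 328244) + 340*220 = (-13*I - 328244) + 340*220 = (-328244 - 13*I) + 74800 = -253444 - 13*I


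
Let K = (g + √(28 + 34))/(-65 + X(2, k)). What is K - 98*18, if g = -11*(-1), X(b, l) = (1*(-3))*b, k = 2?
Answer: -125255/71 - √62/71 ≈ -1764.3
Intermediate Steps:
X(b, l) = -3*b
g = 11
K = -11/71 - √62/71 (K = (11 + √(28 + 34))/(-65 - 3*2) = (11 + √62)/(-65 - 6) = (11 + √62)/(-71) = (11 + √62)*(-1/71) = -11/71 - √62/71 ≈ -0.26583)
K - 98*18 = (-11/71 - √62/71) - 98*18 = (-11/71 - √62/71) - 1764 = -125255/71 - √62/71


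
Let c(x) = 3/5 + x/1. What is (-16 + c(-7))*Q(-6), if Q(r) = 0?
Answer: 0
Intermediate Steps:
c(x) = ⅗ + x (c(x) = 3*(⅕) + x*1 = ⅗ + x)
(-16 + c(-7))*Q(-6) = (-16 + (⅗ - 7))*0 = (-16 - 32/5)*0 = -112/5*0 = 0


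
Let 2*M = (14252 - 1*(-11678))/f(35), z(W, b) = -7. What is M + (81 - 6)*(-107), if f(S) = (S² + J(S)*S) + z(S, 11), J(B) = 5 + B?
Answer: -20996485/2618 ≈ -8020.0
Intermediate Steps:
f(S) = -7 + S² + S*(5 + S) (f(S) = (S² + (5 + S)*S) - 7 = (S² + S*(5 + S)) - 7 = -7 + S² + S*(5 + S))
M = 12965/2618 (M = ((14252 - 1*(-11678))/(-7 + 35² + 35*(5 + 35)))/2 = ((14252 + 11678)/(-7 + 1225 + 35*40))/2 = (25930/(-7 + 1225 + 1400))/2 = (25930/2618)/2 = (25930*(1/2618))/2 = (½)*(12965/1309) = 12965/2618 ≈ 4.9523)
M + (81 - 6)*(-107) = 12965/2618 + (81 - 6)*(-107) = 12965/2618 + 75*(-107) = 12965/2618 - 8025 = -20996485/2618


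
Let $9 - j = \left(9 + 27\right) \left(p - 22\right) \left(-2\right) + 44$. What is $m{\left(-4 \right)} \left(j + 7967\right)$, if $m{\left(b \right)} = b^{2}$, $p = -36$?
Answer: $60096$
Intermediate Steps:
$j = -4211$ ($j = 9 - \left(\left(9 + 27\right) \left(-36 - 22\right) \left(-2\right) + 44\right) = 9 - \left(36 \left(-58\right) \left(-2\right) + 44\right) = 9 - \left(\left(-2088\right) \left(-2\right) + 44\right) = 9 - \left(4176 + 44\right) = 9 - 4220 = -4211$)
$m{\left(-4 \right)} \left(j + 7967\right) = \left(-4\right)^{2} \left(-4211 + 7967\right) = 16 \cdot 3756 = 60096$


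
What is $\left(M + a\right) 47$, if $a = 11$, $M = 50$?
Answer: $2867$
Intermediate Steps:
$\left(M + a\right) 47 = \left(50 + 11\right) 47 = 61 \cdot 47 = 2867$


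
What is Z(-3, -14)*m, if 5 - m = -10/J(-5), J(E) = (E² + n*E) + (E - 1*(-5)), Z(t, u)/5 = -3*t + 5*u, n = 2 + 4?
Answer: -915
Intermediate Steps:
n = 6
Z(t, u) = -15*t + 25*u (Z(t, u) = 5*(-3*t + 5*u) = -15*t + 25*u)
J(E) = 5 + E² + 7*E (J(E) = (E² + 6*E) + (E - 1*(-5)) = (E² + 6*E) + (E + 5) = (E² + 6*E) + (5 + E) = 5 + E² + 7*E)
m = 3 (m = 5 - (-10)/(5 + (-5)² + 7*(-5)) = 5 - (-10)/(5 + 25 - 35) = 5 - (-10)/(-5) = 5 - (-10)*(-1)/5 = 5 - 1*2 = 5 - 2 = 3)
Z(-3, -14)*m = (-15*(-3) + 25*(-14))*3 = (45 - 350)*3 = -305*3 = -915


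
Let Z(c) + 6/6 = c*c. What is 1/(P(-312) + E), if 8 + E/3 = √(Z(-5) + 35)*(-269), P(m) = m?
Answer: 112/12770265 - 269*√59/12770265 ≈ -0.00015303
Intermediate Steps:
Z(c) = -1 + c² (Z(c) = -1 + c*c = -1 + c²)
E = -24 - 807*√59 (E = -24 + 3*(√((-1 + (-5)²) + 35)*(-269)) = -24 + 3*(√((-1 + 25) + 35)*(-269)) = -24 + 3*(√(24 + 35)*(-269)) = -24 + 3*(√59*(-269)) = -24 + 3*(-269*√59) = -24 - 807*√59 ≈ -6222.7)
1/(P(-312) + E) = 1/(-312 + (-24 - 807*√59)) = 1/(-336 - 807*√59)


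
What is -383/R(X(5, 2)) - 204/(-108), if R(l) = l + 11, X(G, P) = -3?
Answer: -3311/72 ≈ -45.986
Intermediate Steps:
R(l) = 11 + l
-383/R(X(5, 2)) - 204/(-108) = -383/(11 - 3) - 204/(-108) = -383/8 - 204*(-1/108) = -383*⅛ + 17/9 = -383/8 + 17/9 = -3311/72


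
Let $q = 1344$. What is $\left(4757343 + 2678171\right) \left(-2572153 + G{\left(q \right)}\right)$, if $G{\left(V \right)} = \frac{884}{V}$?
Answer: $- \frac{3213046158171559}{168} \approx -1.9125 \cdot 10^{13}$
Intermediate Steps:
$\left(4757343 + 2678171\right) \left(-2572153 + G{\left(q \right)}\right) = \left(4757343 + 2678171\right) \left(-2572153 + \frac{884}{1344}\right) = 7435514 \left(-2572153 + 884 \cdot \frac{1}{1344}\right) = 7435514 \left(-2572153 + \frac{221}{336}\right) = 7435514 \left(- \frac{864243187}{336}\right) = - \frac{3213046158171559}{168}$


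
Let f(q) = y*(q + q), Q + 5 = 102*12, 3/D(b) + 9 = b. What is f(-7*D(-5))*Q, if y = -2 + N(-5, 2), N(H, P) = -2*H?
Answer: 29256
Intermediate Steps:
D(b) = 3/(-9 + b)
Q = 1219 (Q = -5 + 102*12 = -5 + 1224 = 1219)
y = 8 (y = -2 - 2*(-5) = -2 + 10 = 8)
f(q) = 16*q (f(q) = 8*(q + q) = 8*(2*q) = 16*q)
f(-7*D(-5))*Q = (16*(-21/(-9 - 5)))*1219 = (16*(-21/(-14)))*1219 = (16*(-21*(-1)/14))*1219 = (16*(-7*(-3/14)))*1219 = (16*(3/2))*1219 = 24*1219 = 29256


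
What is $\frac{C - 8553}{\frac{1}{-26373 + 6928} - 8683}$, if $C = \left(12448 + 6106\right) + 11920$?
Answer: $- \frac{142084615}{56280312} \approx -2.5246$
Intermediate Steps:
$C = 30474$ ($C = 18554 + 11920 = 30474$)
$\frac{C - 8553}{\frac{1}{-26373 + 6928} - 8683} = \frac{30474 - 8553}{\frac{1}{-26373 + 6928} - 8683} = \frac{21921}{\frac{1}{-19445} - 8683} = \frac{21921}{- \frac{1}{19445} - 8683} = \frac{21921}{- \frac{168840936}{19445}} = 21921 \left(- \frac{19445}{168840936}\right) = - \frac{142084615}{56280312}$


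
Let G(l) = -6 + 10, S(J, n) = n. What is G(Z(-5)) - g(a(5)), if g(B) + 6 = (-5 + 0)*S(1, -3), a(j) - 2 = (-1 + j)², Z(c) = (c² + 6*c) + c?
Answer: -5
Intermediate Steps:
Z(c) = c² + 7*c
a(j) = 2 + (-1 + j)²
g(B) = 9 (g(B) = -6 + (-5 + 0)*(-3) = -6 - 5*(-3) = -6 + 15 = 9)
G(l) = 4
G(Z(-5)) - g(a(5)) = 4 - 1*9 = 4 - 9 = -5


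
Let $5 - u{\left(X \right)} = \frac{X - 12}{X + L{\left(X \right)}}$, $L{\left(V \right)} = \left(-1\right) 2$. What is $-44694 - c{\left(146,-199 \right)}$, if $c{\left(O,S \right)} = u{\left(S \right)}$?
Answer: $- \frac{8984288}{201} \approx -44698.0$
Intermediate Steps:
$L{\left(V \right)} = -2$
$u{\left(X \right)} = 5 - \frac{-12 + X}{-2 + X}$ ($u{\left(X \right)} = 5 - \frac{X - 12}{X - 2} = 5 - \frac{-12 + X}{-2 + X}$)
$c{\left(O,S \right)} = \frac{2 \left(1 + 2 S\right)}{-2 + S}$
$-44694 - c{\left(146,-199 \right)} = -44694 - \frac{2 \left(1 + 2 \left(-199\right)\right)}{-2 - 199} = -44694 - \frac{2 \left(1 - 398\right)}{-201} = -44694 - 2 \left(- \frac{1}{201}\right) \left(-397\right) = -44694 - \frac{794}{201} = - \frac{8984288}{201}$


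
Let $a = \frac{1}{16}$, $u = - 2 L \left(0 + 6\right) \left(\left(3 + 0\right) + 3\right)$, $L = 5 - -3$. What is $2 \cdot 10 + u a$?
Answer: $-16$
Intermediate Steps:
$L = 8$ ($L = 5 + 3 = 8$)
$u = -576$ ($u = \left(-2\right) 8 \left(0 + 6\right) \left(\left(3 + 0\right) + 3\right) = - 16 \cdot 6 \left(3 + 3\right) = - 16 \cdot 6 \cdot 6 = \left(-16\right) 36 = -576$)
$a = \frac{1}{16} \approx 0.0625$
$2 \cdot 10 + u a = 2 \cdot 10 - 36 = 20 - 36 = -16$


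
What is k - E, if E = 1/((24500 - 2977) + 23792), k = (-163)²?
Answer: 1203974234/45315 ≈ 26569.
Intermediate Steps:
k = 26569
E = 1/45315 (E = 1/(21523 + 23792) = 1/45315 ≈ 2.2068e-5)
k - E = 26569 - 1*1/45315 = 26569 - 1/45315 = 1203974234/45315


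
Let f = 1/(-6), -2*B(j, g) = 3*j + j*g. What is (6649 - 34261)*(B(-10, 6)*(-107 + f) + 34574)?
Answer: -821498418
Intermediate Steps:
B(j, g) = -3*j/2 - g*j/2 (B(j, g) = -(3*j + j*g)/2 = -(3*j + g*j)/2 = -3*j/2 - g*j/2)
f = -1/6 ≈ -0.16667
(6649 - 34261)*(B(-10, 6)*(-107 + f) + 34574) = (6649 - 34261)*((-1/2*(-10)*(3 + 6))*(-107 - 1/6) + 34574) = -27612*(-1/2*(-10)*9*(-643/6) + 34574) = -27612*(45*(-643/6) + 34574) = -27612*(-9645/2 + 34574) = -27612*59503/2 = -821498418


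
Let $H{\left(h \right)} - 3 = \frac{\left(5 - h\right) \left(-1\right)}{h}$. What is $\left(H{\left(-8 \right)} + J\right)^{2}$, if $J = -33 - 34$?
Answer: $\frac{249001}{64} \approx 3890.6$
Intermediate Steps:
$J = -67$
$H{\left(h \right)} = 3 + \frac{-5 + h}{h}$ ($H{\left(h \right)} = 3 + \frac{\left(5 - h\right) \left(-1\right)}{h} = 3 + \frac{-5 + h}{h}$)
$\left(H{\left(-8 \right)} + J\right)^{2} = \left(\left(4 - \frac{5}{-8}\right) - 67\right)^{2} = \left(\left(4 - - \frac{5}{8}\right) - 67\right)^{2} = \left(\left(4 + \frac{5}{8}\right) - 67\right)^{2} = \left(\frac{37}{8} - 67\right)^{2} = \left(- \frac{499}{8}\right)^{2} = \frac{249001}{64}$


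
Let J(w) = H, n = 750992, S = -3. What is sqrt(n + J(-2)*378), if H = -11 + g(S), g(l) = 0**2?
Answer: sqrt(746834) ≈ 864.20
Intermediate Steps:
g(l) = 0
H = -11 (H = -11 + 0 = -11)
J(w) = -11
sqrt(n + J(-2)*378) = sqrt(750992 - 11*378) = sqrt(750992 - 4158) = sqrt(746834)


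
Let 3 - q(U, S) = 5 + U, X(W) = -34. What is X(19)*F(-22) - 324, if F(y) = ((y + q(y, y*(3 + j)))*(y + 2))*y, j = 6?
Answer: 29596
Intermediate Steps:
q(U, S) = -2 - U (q(U, S) = 3 - (5 + U) = 3 + (-5 - U) = -2 - U)
F(y) = y*(-4 - 2*y) (F(y) = ((y + (-2 - y))*(y + 2))*y = (-2*(2 + y))*y = (-4 - 2*y)*y = y*(-4 - 2*y))
X(19)*F(-22) - 324 = -68*(-22)*(-2 - 1*(-22)) - 324 = -68*(-22)*(-2 + 22) - 324 = -68*(-22)*20 - 324 = -34*(-880) - 324 = 29920 - 324 = 29596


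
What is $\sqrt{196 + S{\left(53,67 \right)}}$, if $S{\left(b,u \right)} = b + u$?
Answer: $2 \sqrt{79} \approx 17.776$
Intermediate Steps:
$\sqrt{196 + S{\left(53,67 \right)}} = \sqrt{196 + \left(53 + 67\right)} = \sqrt{196 + 120} = \sqrt{316} = 2 \sqrt{79}$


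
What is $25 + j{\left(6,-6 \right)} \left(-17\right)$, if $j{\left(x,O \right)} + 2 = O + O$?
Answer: $263$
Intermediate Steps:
$j{\left(x,O \right)} = -2 + 2 O$ ($j{\left(x,O \right)} = -2 + \left(O + O\right) = -2 + 2 O$)
$25 + j{\left(6,-6 \right)} \left(-17\right) = 25 + \left(-2 + 2 \left(-6\right)\right) \left(-17\right) = 25 + \left(-2 - 12\right) \left(-17\right) = 25 - -238 = 25 + 238 = 263$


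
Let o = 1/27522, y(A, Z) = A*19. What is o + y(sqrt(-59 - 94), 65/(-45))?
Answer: 1/27522 + 57*I*sqrt(17) ≈ 3.6335e-5 + 235.02*I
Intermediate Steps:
y(A, Z) = 19*A
o = 1/27522 ≈ 3.6335e-5
o + y(sqrt(-59 - 94), 65/(-45)) = 1/27522 + 19*sqrt(-59 - 94) = 1/27522 + 19*sqrt(-153) = 1/27522 + 19*(3*I*sqrt(17)) = 1/27522 + 57*I*sqrt(17)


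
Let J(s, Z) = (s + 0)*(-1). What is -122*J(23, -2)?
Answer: 2806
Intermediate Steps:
J(s, Z) = -s (J(s, Z) = s*(-1) = -s)
-122*J(23, -2) = -(-122)*23 = -122*(-23) = 2806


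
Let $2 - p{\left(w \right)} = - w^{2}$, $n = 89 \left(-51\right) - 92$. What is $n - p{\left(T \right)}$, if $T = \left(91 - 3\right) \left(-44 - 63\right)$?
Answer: $-88665689$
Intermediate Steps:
$n = -4631$ ($n = -4539 - 92 = -4631$)
$T = -9416$ ($T = 88 \left(-107\right) = -9416$)
$p{\left(w \right)} = 2 + w^{2}$ ($p{\left(w \right)} = 2 - - w^{2} = 2 + w^{2}$)
$n - p{\left(T \right)} = -4631 - \left(2 + \left(-9416\right)^{2}\right) = -4631 - \left(2 + 88661056\right) = -4631 - 88661058 = -88665689$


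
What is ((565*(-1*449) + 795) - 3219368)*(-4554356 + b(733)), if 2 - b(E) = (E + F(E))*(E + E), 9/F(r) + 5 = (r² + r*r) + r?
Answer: 10508483914389359794/537653 ≈ 1.9545e+13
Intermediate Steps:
F(r) = 9/(-5 + r + 2*r²) (F(r) = 9/(-5 + ((r² + r*r) + r)) = 9/(-5 + ((r² + r²) + r)) = 9/(-5 + (2*r² + r)) = 9/(-5 + (r + 2*r²)) = 9/(-5 + r + 2*r²))
b(E) = 2 - 2*E*(E + 9/(-5 + E + 2*E²)) (b(E) = 2 - (E + 9/(-5 + E + 2*E²))*(E + E) = 2 - (E + 9/(-5 + E + 2*E²))*2*E = 2 - 2*E*(E + 9/(-5 + E + 2*E²)))
((565*(-1*449) + 795) - 3219368)*(-4554356 + b(733)) = ((565*(-1*449) + 795) - 3219368)*(-4554356 + 2*(-9*733 + (1 - 1*733²)*(-5 + 733 + 2*733²))/(-5 + 733 + 2*733²)) = ((565*(-449) + 795) - 3219368)*(-4554356 + 2*(-6597 + (1 - 1*537289)*(-5 + 733 + 2*537289))/(-5 + 733 + 2*537289)) = ((-253685 + 795) - 3219368)*(-4554356 + 2*(-6597 + (1 - 537289)*(-5 + 733 + 1074578))/(-5 + 733 + 1074578)) = (-252890 - 3219368)*(-4554356 + 2*(-6597 - 537288*1075306)/1075306) = -3472258*(-4554356 + 2*(1/1075306)*(-6597 - 577749010128)) = -3472258*(-4554356 + 2*(1/1075306)*(-577749016725)) = -3472258*(-4554356 - 577749016725/537653) = -3472258*(-3026412183193/537653) = 10508483914389359794/537653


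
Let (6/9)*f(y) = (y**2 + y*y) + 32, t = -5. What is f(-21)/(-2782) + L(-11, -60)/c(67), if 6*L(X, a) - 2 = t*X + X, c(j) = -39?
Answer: -17261/25038 ≈ -0.68939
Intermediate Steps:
f(y) = 48 + 3*y**2 (f(y) = 3*((y**2 + y*y) + 32)/2 = 3*((y**2 + y**2) + 32)/2 = 3*(2*y**2 + 32)/2 = 3*(32 + 2*y**2)/2 = 48 + 3*y**2)
L(X, a) = 1/3 - 2*X/3 (L(X, a) = 1/3 + (-5*X + X)/6 = 1/3 + (-4*X)/6 = 1/3 - 2*X/3)
f(-21)/(-2782) + L(-11, -60)/c(67) = (48 + 3*(-21)**2)/(-2782) + (1/3 - 2/3*(-11))/(-39) = (48 + 3*441)*(-1/2782) + (1/3 + 22/3)*(-1/39) = (48 + 1323)*(-1/2782) + (23/3)*(-1/39) = 1371*(-1/2782) - 23/117 = -1371/2782 - 23/117 = -17261/25038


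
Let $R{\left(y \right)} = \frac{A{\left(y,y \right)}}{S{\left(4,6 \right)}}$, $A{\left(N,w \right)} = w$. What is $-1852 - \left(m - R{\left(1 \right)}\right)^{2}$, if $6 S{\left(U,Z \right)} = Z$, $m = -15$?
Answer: $-2108$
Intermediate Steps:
$S{\left(U,Z \right)} = \frac{Z}{6}$
$R{\left(y \right)} = y$ ($R{\left(y \right)} = \frac{y}{\frac{1}{6} \cdot 6} = \frac{y}{1} = y 1 = y$)
$-1852 - \left(m - R{\left(1 \right)}\right)^{2} = -1852 - \left(-15 - 1\right)^{2} = -1852 - \left(-16\right)^{2} = -1852 - 256 = -2108$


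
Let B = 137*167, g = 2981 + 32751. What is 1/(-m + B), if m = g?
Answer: -1/12853 ≈ -7.7803e-5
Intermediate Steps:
g = 35732
m = 35732
B = 22879
1/(-m + B) = 1/(-1*35732 + 22879) = 1/(-35732 + 22879) = 1/(-12853) = -1/12853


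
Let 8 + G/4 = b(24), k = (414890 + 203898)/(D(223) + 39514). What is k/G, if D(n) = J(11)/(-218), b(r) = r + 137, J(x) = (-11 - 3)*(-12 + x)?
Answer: 16861973/658973907 ≈ 0.025588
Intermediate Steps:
J(x) = 168 - 14*x (J(x) = -14*(-12 + x) = 168 - 14*x)
b(r) = 137 + r
D(n) = -7/109 (D(n) = (168 - 14*11)/(-218) = (168 - 154)*(-1/218) = 14*(-1/218) = -7/109)
k = 67447892/4307019 (k = (414890 + 203898)/(-7/109 + 39514) = 618788/(4307019/109) = 618788*(109/4307019) = 67447892/4307019 ≈ 15.660)
G = 612 (G = -32 + 4*(137 + 24) = -32 + 4*161 = -32 + 644 = 612)
k/G = (67447892/4307019)/612 = (67447892/4307019)*(1/612) = 16861973/658973907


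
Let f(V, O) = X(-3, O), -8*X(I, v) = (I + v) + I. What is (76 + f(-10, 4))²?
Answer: 93025/16 ≈ 5814.1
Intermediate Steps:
X(I, v) = -I/4 - v/8 (X(I, v) = -((I + v) + I)/8 = -(v + 2*I)/8 = -I/4 - v/8)
f(V, O) = ¾ - O/8 (f(V, O) = -¼*(-3) - O/8 = ¾ - O/8)
(76 + f(-10, 4))² = (76 + (¾ - ⅛*4))² = (76 + (¾ - ½))² = (76 + ¼)² = (305/4)² = 93025/16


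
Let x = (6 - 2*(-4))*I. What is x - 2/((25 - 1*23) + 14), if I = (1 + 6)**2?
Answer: 5487/8 ≈ 685.88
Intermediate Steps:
I = 49 (I = 7**2 = 49)
x = 686 (x = (6 - 2*(-4))*49 = (6 + 8)*49 = 14*49 = 686)
x - 2/((25 - 1*23) + 14) = 686 - 2/((25 - 1*23) + 14) = 686 - 2/((25 - 23) + 14) = 686 - 2/(2 + 14) = 686 - 2/16 = 686 + (1/16)*(-2) = 686 - 1/8 = 5487/8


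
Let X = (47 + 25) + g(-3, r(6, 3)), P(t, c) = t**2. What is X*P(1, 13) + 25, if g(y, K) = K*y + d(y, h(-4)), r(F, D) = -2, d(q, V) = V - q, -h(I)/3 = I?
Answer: 118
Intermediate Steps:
h(I) = -3*I
g(y, K) = 12 - y + K*y (g(y, K) = K*y + (-3*(-4) - y) = K*y + (12 - y) = 12 - y + K*y)
X = 93 (X = (47 + 25) + (12 - 1*(-3) - 2*(-3)) = 72 + (12 + 3 + 6) = 72 + 21 = 93)
X*P(1, 13) + 25 = 93*1**2 + 25 = 93*1 + 25 = 93 + 25 = 118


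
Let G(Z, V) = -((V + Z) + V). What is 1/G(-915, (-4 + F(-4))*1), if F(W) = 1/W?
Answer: 2/1847 ≈ 0.0010828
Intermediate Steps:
G(Z, V) = -Z - 2*V (G(Z, V) = -(Z + 2*V) = -Z - 2*V)
1/G(-915, (-4 + F(-4))*1) = 1/(-1*(-915) - 2*(-4 + 1/(-4))) = 1/(915 - 2*(-4 - ¼)) = 1/(915 - (-17)/2) = 1/(915 - 2*(-17/4)) = 1/(915 + 17/2) = 1/(1847/2) = 2/1847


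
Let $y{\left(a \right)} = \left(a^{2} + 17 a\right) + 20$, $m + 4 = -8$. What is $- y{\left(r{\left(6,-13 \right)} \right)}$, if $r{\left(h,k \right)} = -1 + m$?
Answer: $32$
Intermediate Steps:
$m = -12$ ($m = -4 - 8 = -12$)
$r{\left(h,k \right)} = -13$ ($r{\left(h,k \right)} = -1 - 12 = -13$)
$y{\left(a \right)} = 20 + a^{2} + 17 a$
$- y{\left(r{\left(6,-13 \right)} \right)} = - (20 + \left(-13\right)^{2} + 17 \left(-13\right)) = - (20 + 169 - 221) = \left(-1\right) \left(-32\right) = 32$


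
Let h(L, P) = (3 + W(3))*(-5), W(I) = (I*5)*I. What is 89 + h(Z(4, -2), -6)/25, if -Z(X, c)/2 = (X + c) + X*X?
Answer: 397/5 ≈ 79.400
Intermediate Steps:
W(I) = 5*I² (W(I) = (5*I)*I = 5*I²)
Z(X, c) = -2*X - 2*c - 2*X² (Z(X, c) = -2*((X + c) + X*X) = -2*((X + c) + X²) = -2*(X + c + X²) = -2*X - 2*c - 2*X²)
h(L, P) = -240 (h(L, P) = (3 + 5*3²)*(-5) = (3 + 5*9)*(-5) = (3 + 45)*(-5) = 48*(-5) = -240)
89 + h(Z(4, -2), -6)/25 = 89 - 240/25 = 89 - 240*1/25 = 89 - 48/5 = 397/5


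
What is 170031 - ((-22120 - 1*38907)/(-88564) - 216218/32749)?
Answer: 493172076533245/2900382436 ≈ 1.7004e+5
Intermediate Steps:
170031 - ((-22120 - 1*38907)/(-88564) - 216218/32749) = 170031 - ((-22120 - 38907)*(-1/88564) - 216218*1/32749) = 170031 - (-61027*(-1/88564) - 216218/32749) = 170031 - (61027/88564 - 216218/32749) = 170031 - 1*(-17150557729/2900382436) = 170031 + 17150557729/2900382436 = 493172076533245/2900382436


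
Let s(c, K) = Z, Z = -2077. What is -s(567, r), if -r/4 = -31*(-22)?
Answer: 2077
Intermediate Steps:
r = -2728 (r = -(-124)*(-22) = -4*682 = -2728)
s(c, K) = -2077
-s(567, r) = -1*(-2077) = 2077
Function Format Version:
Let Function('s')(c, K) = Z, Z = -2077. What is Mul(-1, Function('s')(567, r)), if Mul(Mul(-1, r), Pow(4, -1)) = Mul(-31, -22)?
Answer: 2077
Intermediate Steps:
r = -2728 (r = Mul(-4, Mul(-31, -22)) = Mul(-4, 682) = -2728)
Function('s')(c, K) = -2077
Mul(-1, Function('s')(567, r)) = Mul(-1, -2077) = 2077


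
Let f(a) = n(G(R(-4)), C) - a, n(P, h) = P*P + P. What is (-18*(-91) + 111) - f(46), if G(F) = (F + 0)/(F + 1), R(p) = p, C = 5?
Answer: 16127/9 ≈ 1791.9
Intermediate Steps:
G(F) = F/(1 + F)
n(P, h) = P + P² (n(P, h) = P² + P = P + P²)
f(a) = 28/9 - a (f(a) = (-4/(1 - 4))*(1 - 4/(1 - 4)) - a = (-4/(-3))*(1 - 4/(-3)) - a = (-4*(-⅓))*(1 - 4*(-⅓)) - a = 4*(1 + 4/3)/3 - a = (4/3)*(7/3) - a = 28/9 - a)
(-18*(-91) + 111) - f(46) = (-18*(-91) + 111) - (28/9 - 1*46) = (1638 + 111) - (28/9 - 46) = 1749 - 1*(-386/9) = 1749 + 386/9 = 16127/9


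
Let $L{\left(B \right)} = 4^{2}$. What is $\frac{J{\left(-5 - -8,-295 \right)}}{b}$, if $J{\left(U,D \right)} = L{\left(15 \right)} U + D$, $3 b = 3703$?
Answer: $- \frac{741}{3703} \approx -0.20011$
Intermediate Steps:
$L{\left(B \right)} = 16$
$b = \frac{3703}{3}$ ($b = \frac{1}{3} \cdot 3703 = \frac{3703}{3} \approx 1234.3$)
$J{\left(U,D \right)} = D + 16 U$ ($J{\left(U,D \right)} = 16 U + D = D + 16 U$)
$\frac{J{\left(-5 - -8,-295 \right)}}{b} = \frac{-295 + 16 \left(-5 - -8\right)}{\frac{3703}{3}} = \left(-295 + 16 \left(-5 + 8\right)\right) \frac{3}{3703} = \left(-295 + 16 \cdot 3\right) \frac{3}{3703} = \left(-295 + 48\right) \frac{3}{3703} = \left(-247\right) \frac{3}{3703} = - \frac{741}{3703}$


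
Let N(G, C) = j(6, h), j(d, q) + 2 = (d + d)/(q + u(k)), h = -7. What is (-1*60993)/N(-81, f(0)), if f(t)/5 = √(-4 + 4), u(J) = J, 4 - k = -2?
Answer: 60993/14 ≈ 4356.6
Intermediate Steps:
k = 6 (k = 4 - 1*(-2) = 4 + 2 = 6)
f(t) = 0 (f(t) = 5*√(-4 + 4) = 5*√0 = 5*0 = 0)
j(d, q) = -2 + 2*d/(6 + q) (j(d, q) = -2 + (d + d)/(q + 6) = -2 + (2*d)/(6 + q) = -2 + 2*d/(6 + q))
N(G, C) = -14 (N(G, C) = 2*(-6 + 6 - 1*(-7))/(6 - 7) = 2*(-6 + 6 + 7)/(-1) = 2*(-1)*7 = -14)
(-1*60993)/N(-81, f(0)) = -1*60993/(-14) = -60993*(-1/14) = 60993/14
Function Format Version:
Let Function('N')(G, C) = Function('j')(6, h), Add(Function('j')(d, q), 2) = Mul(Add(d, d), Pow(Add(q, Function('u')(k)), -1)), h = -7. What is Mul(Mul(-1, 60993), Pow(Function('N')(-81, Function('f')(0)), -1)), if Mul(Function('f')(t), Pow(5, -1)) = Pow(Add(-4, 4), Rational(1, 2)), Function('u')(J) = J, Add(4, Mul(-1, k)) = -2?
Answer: Rational(60993, 14) ≈ 4356.6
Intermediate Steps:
k = 6 (k = Add(4, Mul(-1, -2)) = Add(4, 2) = 6)
Function('f')(t) = 0 (Function('f')(t) = Mul(5, Pow(Add(-4, 4), Rational(1, 2))) = Mul(5, Pow(0, Rational(1, 2))) = Mul(5, 0) = 0)
Function('j')(d, q) = Add(-2, Mul(2, d, Pow(Add(6, q), -1))) (Function('j')(d, q) = Add(-2, Mul(Add(d, d), Pow(Add(q, 6), -1))) = Add(-2, Mul(Mul(2, d), Pow(Add(6, q), -1))) = Add(-2, Mul(2, d, Pow(Add(6, q), -1))))
Function('N')(G, C) = -14 (Function('N')(G, C) = Mul(2, Pow(Add(6, -7), -1), Add(-6, 6, Mul(-1, -7))) = Mul(2, Pow(-1, -1), Add(-6, 6, 7)) = Mul(2, -1, 7) = -14)
Mul(Mul(-1, 60993), Pow(Function('N')(-81, Function('f')(0)), -1)) = Mul(Mul(-1, 60993), Pow(-14, -1)) = Mul(-60993, Rational(-1, 14)) = Rational(60993, 14)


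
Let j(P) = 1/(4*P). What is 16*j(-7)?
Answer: -4/7 ≈ -0.57143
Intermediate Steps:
j(P) = 1/(4*P)
16*j(-7) = 16*((1/4)/(-7)) = 16*((1/4)*(-1/7)) = 16*(-1/28) = -4/7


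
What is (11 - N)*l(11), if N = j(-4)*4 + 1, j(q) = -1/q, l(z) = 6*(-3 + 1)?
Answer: -108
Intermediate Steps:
l(z) = -12 (l(z) = 6*(-2) = -12)
N = 2 (N = -1/(-4)*4 + 1 = -1*(-1/4)*4 + 1 = (1/4)*4 + 1 = 1 + 1 = 2)
(11 - N)*l(11) = (11 - 1*2)*(-12) = (11 - 2)*(-12) = 9*(-12) = -108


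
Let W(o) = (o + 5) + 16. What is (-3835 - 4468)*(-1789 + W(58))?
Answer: 14198130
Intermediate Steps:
W(o) = 21 + o (W(o) = (5 + o) + 16 = 21 + o)
(-3835 - 4468)*(-1789 + W(58)) = (-3835 - 4468)*(-1789 + (21 + 58)) = -8303*(-1789 + 79) = -8303*(-1710) = 14198130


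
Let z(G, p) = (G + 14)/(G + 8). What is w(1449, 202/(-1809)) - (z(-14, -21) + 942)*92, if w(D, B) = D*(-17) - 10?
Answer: -111307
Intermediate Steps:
z(G, p) = (14 + G)/(8 + G)
w(D, B) = -10 - 17*D (w(D, B) = -17*D - 10 = -10 - 17*D)
w(1449, 202/(-1809)) - (z(-14, -21) + 942)*92 = (-10 - 17*1449) - ((14 - 14)/(8 - 14) + 942)*92 = (-10 - 24633) - (0/(-6) + 942)*92 = -24643 - (-⅙*0 + 942)*92 = -24643 - (0 + 942)*92 = -24643 - 942*92 = -24643 - 1*86664 = -24643 - 86664 = -111307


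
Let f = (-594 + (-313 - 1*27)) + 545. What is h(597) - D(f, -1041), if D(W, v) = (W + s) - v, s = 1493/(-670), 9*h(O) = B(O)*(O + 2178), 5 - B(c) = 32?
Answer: -6013097/670 ≈ -8974.8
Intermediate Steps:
B(c) = -27 (B(c) = 5 - 1*32 = 5 - 32 = -27)
h(O) = -6534 - 3*O (h(O) = (-27*(O + 2178))/9 = (-27*(2178 + O))/9 = (-58806 - 27*O)/9 = -6534 - 3*O)
f = -389 (f = (-594 + (-313 - 27)) + 545 = (-594 - 340) + 545 = -934 + 545 = -389)
s = -1493/670 (s = 1493*(-1/670) = -1493/670 ≈ -2.2284)
D(W, v) = -1493/670 + W - v (D(W, v) = (W - 1493/670) - v = (-1493/670 + W) - v = -1493/670 + W - v)
h(597) - D(f, -1041) = (-6534 - 3*597) - (-1493/670 - 389 - 1*(-1041)) = (-6534 - 1791) - (-1493/670 - 389 + 1041) = -8325 - 1*435347/670 = -8325 - 435347/670 = -6013097/670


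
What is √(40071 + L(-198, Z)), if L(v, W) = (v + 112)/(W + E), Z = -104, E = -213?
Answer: √4026721981/317 ≈ 200.18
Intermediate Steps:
L(v, W) = (112 + v)/(-213 + W) (L(v, W) = (v + 112)/(W - 213) = (112 + v)/(-213 + W))
√(40071 + L(-198, Z)) = √(40071 + (112 - 198)/(-213 - 104)) = √(40071 - 86/(-317)) = √(40071 - 1/317*(-86)) = √(40071 + 86/317) = √(12702593/317) = √4026721981/317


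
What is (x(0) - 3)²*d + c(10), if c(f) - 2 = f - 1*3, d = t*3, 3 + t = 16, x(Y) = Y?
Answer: 360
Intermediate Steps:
t = 13 (t = -3 + 16 = 13)
d = 39 (d = 13*3 = 39)
c(f) = -1 + f (c(f) = 2 + (f - 1*3) = 2 + (f - 3) = 2 + (-3 + f) = -1 + f)
(x(0) - 3)²*d + c(10) = (0 - 3)²*39 + (-1 + 10) = (-3)²*39 + 9 = 9*39 + 9 = 351 + 9 = 360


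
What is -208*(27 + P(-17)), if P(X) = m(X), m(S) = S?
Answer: -2080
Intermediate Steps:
P(X) = X
-208*(27 + P(-17)) = -208*(27 - 17) = -208*10 = -2080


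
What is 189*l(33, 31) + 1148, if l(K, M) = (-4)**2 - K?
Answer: -2065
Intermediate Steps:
l(K, M) = 16 - K
189*l(33, 31) + 1148 = 189*(16 - 1*33) + 1148 = 189*(16 - 33) + 1148 = 189*(-17) + 1148 = -3213 + 1148 = -2065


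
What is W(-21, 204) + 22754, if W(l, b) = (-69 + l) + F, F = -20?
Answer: 22644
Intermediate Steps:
W(l, b) = -89 + l (W(l, b) = (-69 + l) - 20 = -89 + l)
W(-21, 204) + 22754 = (-89 - 21) + 22754 = -110 + 22754 = 22644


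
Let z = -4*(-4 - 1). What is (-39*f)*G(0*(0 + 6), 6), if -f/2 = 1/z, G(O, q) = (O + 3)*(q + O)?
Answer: 351/5 ≈ 70.200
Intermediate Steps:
z = 20 (z = -4*(-5) = 20)
G(O, q) = (3 + O)*(O + q)
f = -⅒ (f = -2/20 = -2*1/20 = -⅒ ≈ -0.10000)
(-39*f)*G(0*(0 + 6), 6) = (-39*(-⅒))*((0*(0 + 6))² + 3*(0*(0 + 6)) + 3*6 + (0*(0 + 6))*6) = 39*((0*6)² + 3*(0*6) + 18 + (0*6)*6)/10 = 39*(0² + 3*0 + 18 + 0*6)/10 = 39*(0 + 0 + 18 + 0)/10 = (39/10)*18 = 351/5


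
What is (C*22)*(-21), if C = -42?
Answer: 19404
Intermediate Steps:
(C*22)*(-21) = -42*22*(-21) = -924*(-21) = 19404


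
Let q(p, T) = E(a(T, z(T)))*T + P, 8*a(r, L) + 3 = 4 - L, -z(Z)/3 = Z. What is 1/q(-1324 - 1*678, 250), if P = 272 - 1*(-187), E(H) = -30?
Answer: -1/7041 ≈ -0.00014203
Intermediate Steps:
z(Z) = -3*Z
a(r, L) = ⅛ - L/8 (a(r, L) = -3/8 + (4 - L)/8 = -3/8 + (½ - L/8) = ⅛ - L/8)
P = 459 (P = 272 + 187 = 459)
q(p, T) = 459 - 30*T (q(p, T) = -30*T + 459 = 459 - 30*T)
1/q(-1324 - 1*678, 250) = 1/(459 - 30*250) = 1/(459 - 7500) = 1/(-7041) = -1/7041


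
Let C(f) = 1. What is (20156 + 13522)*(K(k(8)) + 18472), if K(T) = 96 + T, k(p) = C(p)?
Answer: 625366782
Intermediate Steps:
k(p) = 1
(20156 + 13522)*(K(k(8)) + 18472) = (20156 + 13522)*((96 + 1) + 18472) = 33678*(97 + 18472) = 33678*18569 = 625366782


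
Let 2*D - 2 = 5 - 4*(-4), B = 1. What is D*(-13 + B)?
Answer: -138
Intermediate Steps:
D = 23/2 (D = 1 + (5 - 4*(-4))/2 = 1 + (5 + 16)/2 = 1 + (½)*21 = 1 + 21/2 = 23/2 ≈ 11.500)
D*(-13 + B) = 23*(-13 + 1)/2 = (23/2)*(-12) = -138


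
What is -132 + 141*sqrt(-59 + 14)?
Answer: -132 + 423*I*sqrt(5) ≈ -132.0 + 945.86*I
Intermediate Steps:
-132 + 141*sqrt(-59 + 14) = -132 + 141*sqrt(-45) = -132 + 141*(3*I*sqrt(5)) = -132 + 423*I*sqrt(5)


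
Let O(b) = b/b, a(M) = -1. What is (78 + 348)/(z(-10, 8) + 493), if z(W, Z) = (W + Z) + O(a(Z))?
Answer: 71/82 ≈ 0.86585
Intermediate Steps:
O(b) = 1
z(W, Z) = 1 + W + Z (z(W, Z) = (W + Z) + 1 = 1 + W + Z)
(78 + 348)/(z(-10, 8) + 493) = (78 + 348)/((1 - 10 + 8) + 493) = 426/(-1 + 493) = 426/492 = 426*(1/492) = 71/82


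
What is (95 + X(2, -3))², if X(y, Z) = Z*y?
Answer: 7921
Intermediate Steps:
(95 + X(2, -3))² = (95 - 3*2)² = (95 - 6)² = 89² = 7921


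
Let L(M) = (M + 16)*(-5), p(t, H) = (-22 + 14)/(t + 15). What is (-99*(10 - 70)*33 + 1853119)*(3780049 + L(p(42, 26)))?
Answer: 441503950076947/57 ≈ 7.7457e+12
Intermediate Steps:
p(t, H) = -8/(15 + t)
L(M) = -80 - 5*M (L(M) = (16 + M)*(-5) = -80 - 5*M)
(-99*(10 - 70)*33 + 1853119)*(3780049 + L(p(42, 26))) = (-99*(10 - 70)*33 + 1853119)*(3780049 + (-80 - (-40)/(15 + 42))) = (-99*(-60)*33 + 1853119)*(3780049 + (-80 - (-40)/57)) = (5940*33 + 1853119)*(3780049 + (-80 - (-40)/57)) = (196020 + 1853119)*(3780049 + (-80 - 5*(-8/57))) = 2049139*(3780049 + (-80 + 40/57)) = 2049139*(3780049 - 4520/57) = 2049139*(215458273/57) = 441503950076947/57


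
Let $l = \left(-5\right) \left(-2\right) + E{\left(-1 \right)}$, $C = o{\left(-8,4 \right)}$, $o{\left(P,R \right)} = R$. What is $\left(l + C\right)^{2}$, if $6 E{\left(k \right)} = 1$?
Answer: $\frac{7225}{36} \approx 200.69$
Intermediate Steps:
$E{\left(k \right)} = \frac{1}{6}$ ($E{\left(k \right)} = \frac{1}{6} \cdot 1 = \frac{1}{6}$)
$C = 4$
$l = \frac{61}{6}$ ($l = \left(-5\right) \left(-2\right) + \frac{1}{6} = 10 + \frac{1}{6} = \frac{61}{6} \approx 10.167$)
$\left(l + C\right)^{2} = \left(\frac{61}{6} + 4\right)^{2} = \left(\frac{85}{6}\right)^{2} = \frac{7225}{36}$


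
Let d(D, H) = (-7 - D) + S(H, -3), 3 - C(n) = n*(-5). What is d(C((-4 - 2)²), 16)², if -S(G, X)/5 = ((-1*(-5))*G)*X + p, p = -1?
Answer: 1030225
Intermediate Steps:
S(G, X) = 5 - 25*G*X (S(G, X) = -5*(((-1*(-5))*G)*X - 1) = -5*((5*G)*X - 1) = -5*(5*G*X - 1) = -5*(-1 + 5*G*X) = 5 - 25*G*X)
C(n) = 3 + 5*n (C(n) = 3 - n*(-5) = 3 - (-5)*n = 3 + 5*n)
d(D, H) = -2 - D + 75*H (d(D, H) = (-7 - D) + (5 - 25*H*(-3)) = (-7 - D) + (5 + 75*H) = -2 - D + 75*H)
d(C((-4 - 2)²), 16)² = (-2 - (3 + 5*(-4 - 2)²) + 75*16)² = (-2 - (3 + 5*(-6)²) + 1200)² = (-2 - (3 + 5*36) + 1200)² = (-2 - (3 + 180) + 1200)² = (-2 - 1*183 + 1200)² = (-2 - 183 + 1200)² = 1015² = 1030225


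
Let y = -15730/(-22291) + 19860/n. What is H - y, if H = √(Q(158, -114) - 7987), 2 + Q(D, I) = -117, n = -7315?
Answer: 65526862/32611733 + I*√8106 ≈ 2.0093 + 90.033*I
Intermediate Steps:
Q(D, I) = -119 (Q(D, I) = -2 - 117 = -119)
y = -65526862/32611733 (y = -15730/(-22291) + 19860/(-7315) = -15730*(-1/22291) + 19860*(-1/7315) = 15730/22291 - 3972/1463 = -65526862/32611733 ≈ -2.0093)
H = I*√8106 (H = √(-119 - 7987) = √(-8106) = I*√8106 ≈ 90.033*I)
H - y = I*√8106 - 1*(-65526862/32611733) = I*√8106 + 65526862/32611733 = 65526862/32611733 + I*√8106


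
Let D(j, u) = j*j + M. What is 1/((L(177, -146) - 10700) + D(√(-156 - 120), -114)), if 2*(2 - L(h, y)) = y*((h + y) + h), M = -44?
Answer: 1/4166 ≈ 0.00024004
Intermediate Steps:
L(h, y) = 2 - y*(y + 2*h)/2 (L(h, y) = 2 - y*((h + y) + h)/2 = 2 - y*(y + 2*h)/2)
D(j, u) = -44 + j² (D(j, u) = j*j - 44 = j² - 44 = -44 + j²)
1/((L(177, -146) - 10700) + D(√(-156 - 120), -114)) = 1/(((2 - ½*(-146)² - 1*177*(-146)) - 10700) + (-44 + (√(-156 - 120))²)) = 1/(((2 - ½*21316 + 25842) - 10700) + (-44 + (√(-276))²)) = 1/(((2 - 10658 + 25842) - 10700) + (-44 + (2*I*√69)²)) = 1/((15186 - 10700) + (-44 - 276)) = 1/(4486 - 320) = 1/4166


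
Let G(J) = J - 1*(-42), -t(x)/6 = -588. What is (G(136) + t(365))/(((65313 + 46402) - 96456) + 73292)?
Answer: 3706/88551 ≈ 0.041852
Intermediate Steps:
t(x) = 3528 (t(x) = -6*(-588) = 3528)
G(J) = 42 + J (G(J) = J + 42 = 42 + J)
(G(136) + t(365))/(((65313 + 46402) - 96456) + 73292) = ((42 + 136) + 3528)/(((65313 + 46402) - 96456) + 73292) = (178 + 3528)/((111715 - 96456) + 73292) = 3706/(15259 + 73292) = 3706/88551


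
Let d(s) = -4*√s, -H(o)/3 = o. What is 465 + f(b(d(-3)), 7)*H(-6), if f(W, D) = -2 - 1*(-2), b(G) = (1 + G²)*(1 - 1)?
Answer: 465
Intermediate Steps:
H(o) = -3*o
b(G) = 0 (b(G) = (1 + G²)*0 = 0)
f(W, D) = 0 (f(W, D) = -2 + 2 = 0)
465 + f(b(d(-3)), 7)*H(-6) = 465 + 0*(-3*(-6)) = 465 + 0*18 = 465 + 0 = 465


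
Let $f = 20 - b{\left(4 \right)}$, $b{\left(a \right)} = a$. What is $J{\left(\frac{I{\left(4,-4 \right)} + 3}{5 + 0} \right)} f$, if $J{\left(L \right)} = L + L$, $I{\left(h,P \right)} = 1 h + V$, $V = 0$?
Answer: $\frac{224}{5} \approx 44.8$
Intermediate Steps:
$I{\left(h,P \right)} = h$ ($I{\left(h,P \right)} = 1 h + 0 = h + 0 = h$)
$J{\left(L \right)} = 2 L$
$f = 16$ ($f = 20 - 4 = 16$)
$J{\left(\frac{I{\left(4,-4 \right)} + 3}{5 + 0} \right)} f = 2 \frac{4 + 3}{5 + 0} \cdot 16 = 2 \cdot \frac{7}{5} \cdot 16 = \frac{14}{5} \cdot 16 = \frac{224}{5}$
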